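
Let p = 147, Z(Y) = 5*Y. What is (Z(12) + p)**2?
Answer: 42849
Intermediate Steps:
(Z(12) + p)**2 = (5*12 + 147)**2 = (60 + 147)**2 = 207**2 = 42849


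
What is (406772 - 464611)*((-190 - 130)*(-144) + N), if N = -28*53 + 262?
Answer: -2594541862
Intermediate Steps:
N = -1222 (N = -1484 + 262 = -1222)
(406772 - 464611)*((-190 - 130)*(-144) + N) = (406772 - 464611)*((-190 - 130)*(-144) - 1222) = -57839*(-320*(-144) - 1222) = -57839*(46080 - 1222) = -57839*44858 = -2594541862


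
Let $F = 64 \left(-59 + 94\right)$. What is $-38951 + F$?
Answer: $-36711$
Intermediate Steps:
$F = 2240$ ($F = 64 \cdot 35 = 2240$)
$-38951 + F = -38951 + 2240 = -36711$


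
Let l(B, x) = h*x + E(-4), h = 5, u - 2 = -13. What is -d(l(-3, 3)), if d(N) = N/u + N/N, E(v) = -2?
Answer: 2/11 ≈ 0.18182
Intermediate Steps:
u = -11 (u = 2 - 13 = -11)
l(B, x) = -2 + 5*x (l(B, x) = 5*x - 2 = -2 + 5*x)
d(N) = 1 - N/11 (d(N) = N/(-11) + N/N = N*(-1/11) + 1 = -N/11 + 1 = 1 - N/11)
-d(l(-3, 3)) = -(1 - (-2 + 5*3)/11) = -(1 - (-2 + 15)/11) = -(1 - 1/11*13) = -(1 - 13/11) = -1*(-2/11) = 2/11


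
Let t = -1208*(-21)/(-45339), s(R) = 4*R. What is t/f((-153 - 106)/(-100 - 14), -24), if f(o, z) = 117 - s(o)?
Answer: -68856/13280009 ≈ -0.0051849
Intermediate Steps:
f(o, z) = 117 - 4*o
t = -1208/2159 (t = 25368*(-1/45339) = -1208/2159 ≈ -0.55952)
t/f((-153 - 106)/(-100 - 14), -24) = -1208/(2159*(117 - 4*(-153 - 106)/(-100 - 14))) = -1208/(2159*(117 - (-1036)/(-114))) = -1208/(2159*(117 - (-1036)*(-1)/114)) = -1208/(2159*(117 - 4*259/114)) = -1208/(2159*(117 - 518/57)) = -1208/(2159*6151/57) = -1208/2159*57/6151 = -68856/13280009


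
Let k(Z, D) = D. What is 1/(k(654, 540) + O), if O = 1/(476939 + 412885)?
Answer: 889824/480504961 ≈ 0.0018519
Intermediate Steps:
O = 1/889824 ≈ 1.1238e-6
1/(k(654, 540) + O) = 1/(540 + 1/889824) = 1/(480504961/889824) = 889824/480504961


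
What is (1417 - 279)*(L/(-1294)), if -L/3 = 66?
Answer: 112662/647 ≈ 174.13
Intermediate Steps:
L = -198 (L = -3*66 = -198)
(1417 - 279)*(L/(-1294)) = (1417 - 279)*(-198/(-1294)) = 1138*(-198*(-1/1294)) = 1138*(99/647) = 112662/647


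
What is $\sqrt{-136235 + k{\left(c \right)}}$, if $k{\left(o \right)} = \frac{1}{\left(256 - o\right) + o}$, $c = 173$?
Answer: $\frac{i \sqrt{34876159}}{16} \approx 369.1 i$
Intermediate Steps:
$k{\left(o \right)} = \frac{1}{256}$
$\sqrt{-136235 + k{\left(c \right)}} = \sqrt{-136235 + \frac{1}{256}} = \sqrt{- \frac{34876159}{256}} = \frac{i \sqrt{34876159}}{16}$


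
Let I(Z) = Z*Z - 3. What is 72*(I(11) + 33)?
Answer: 10872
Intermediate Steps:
I(Z) = -3 + Z**2 (I(Z) = Z**2 - 3 = -3 + Z**2)
72*(I(11) + 33) = 72*((-3 + 11**2) + 33) = 72*((-3 + 121) + 33) = 72*(118 + 33) = 72*151 = 10872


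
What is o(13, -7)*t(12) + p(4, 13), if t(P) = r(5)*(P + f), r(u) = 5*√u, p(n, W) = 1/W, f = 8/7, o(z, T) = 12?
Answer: 1/13 + 5520*√5/7 ≈ 1763.4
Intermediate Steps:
f = 8/7 (f = 8*(⅐) = 8/7 ≈ 1.1429)
t(P) = 5*√5*(8/7 + P) (t(P) = (5*√5)*(P + 8/7) = (5*√5)*(8/7 + P) = 5*√5*(8/7 + P))
o(13, -7)*t(12) + p(4, 13) = 12*(√5*(40/7 + 5*12)) + 1/13 = 12*(√5*(40/7 + 60)) + 1/13 = 12*(√5*(460/7)) + 1/13 = 12*(460*√5/7) + 1/13 = 5520*√5/7 + 1/13 = 1/13 + 5520*√5/7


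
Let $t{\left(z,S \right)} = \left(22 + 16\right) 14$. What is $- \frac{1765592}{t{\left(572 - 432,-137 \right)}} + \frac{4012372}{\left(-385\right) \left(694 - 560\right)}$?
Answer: $- \frac{1664669164}{490105} \approx -3396.6$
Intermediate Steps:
$t{\left(z,S \right)} = 532$ ($t{\left(z,S \right)} = 38 \cdot 14 = 532$)
$- \frac{1765592}{t{\left(572 - 432,-137 \right)}} + \frac{4012372}{\left(-385\right) \left(694 - 560\right)} = - \frac{1765592}{532} + \frac{4012372}{\left(-385\right) \left(694 - 560\right)} = \left(-1765592\right) \frac{1}{532} + \frac{4012372}{\left(-385\right) 134} = - \frac{441398}{133} + \frac{4012372}{-51590} = - \frac{441398}{133} + 4012372 \left(- \frac{1}{51590}\right) = - \frac{441398}{133} - \frac{286598}{3685} = - \frac{1664669164}{490105}$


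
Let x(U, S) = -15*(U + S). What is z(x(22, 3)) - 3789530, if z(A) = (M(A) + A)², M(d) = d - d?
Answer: -3648905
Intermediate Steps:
M(d) = 0
x(U, S) = -15*S - 15*U (x(U, S) = -15*(S + U) = -15*S - 15*U)
z(A) = A² (z(A) = (0 + A)² = A²)
z(x(22, 3)) - 3789530 = (-15*3 - 15*22)² - 3789530 = (-45 - 330)² - 3789530 = (-375)² - 3789530 = 140625 - 3789530 = -3648905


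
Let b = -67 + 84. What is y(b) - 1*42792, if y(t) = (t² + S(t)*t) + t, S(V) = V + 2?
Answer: -42163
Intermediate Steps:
S(V) = 2 + V
b = 17
y(t) = t + t² + t*(2 + t) (y(t) = (t² + (2 + t)*t) + t = (t² + t*(2 + t)) + t = t + t² + t*(2 + t))
y(b) - 1*42792 = 17*(3 + 2*17) - 1*42792 = 17*(3 + 34) - 42792 = 17*37 - 42792 = 629 - 42792 = -42163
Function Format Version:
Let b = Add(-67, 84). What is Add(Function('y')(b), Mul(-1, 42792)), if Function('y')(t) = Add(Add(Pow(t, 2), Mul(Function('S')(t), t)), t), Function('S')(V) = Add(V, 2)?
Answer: -42163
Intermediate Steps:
Function('S')(V) = Add(2, V)
b = 17
Function('y')(t) = Add(t, Pow(t, 2), Mul(t, Add(2, t))) (Function('y')(t) = Add(Add(Pow(t, 2), Mul(Add(2, t), t)), t) = Add(Add(Pow(t, 2), Mul(t, Add(2, t))), t) = Add(t, Pow(t, 2), Mul(t, Add(2, t))))
Add(Function('y')(b), Mul(-1, 42792)) = Add(Mul(17, Add(3, Mul(2, 17))), Mul(-1, 42792)) = Add(Mul(17, Add(3, 34)), -42792) = Add(Mul(17, 37), -42792) = Add(629, -42792) = -42163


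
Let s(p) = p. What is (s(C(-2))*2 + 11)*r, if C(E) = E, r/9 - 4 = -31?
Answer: -1701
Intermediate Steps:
r = -243 (r = 36 + 9*(-31) = 36 - 279 = -243)
(s(C(-2))*2 + 11)*r = (-2*2 + 11)*(-243) = (-4 + 11)*(-243) = 7*(-243) = -1701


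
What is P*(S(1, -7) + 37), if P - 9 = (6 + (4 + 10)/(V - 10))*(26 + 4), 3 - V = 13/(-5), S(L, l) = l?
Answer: 30870/11 ≈ 2806.4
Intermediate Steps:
V = 28/5 (V = 3 - 13/(-5) = 3 - 13*(-1)/5 = 3 - 1*(-13/5) = 3 + 13/5 = 28/5 ≈ 5.6000)
P = 1029/11 (P = 9 + (6 + (4 + 10)/(28/5 - 10))*(26 + 4) = 9 + (6 + 14/(-22/5))*30 = 9 + (6 + 14*(-5/22))*30 = 9 + (6 - 35/11)*30 = 9 + (31/11)*30 = 9 + 930/11 = 1029/11 ≈ 93.545)
P*(S(1, -7) + 37) = 1029*(-7 + 37)/11 = (1029/11)*30 = 30870/11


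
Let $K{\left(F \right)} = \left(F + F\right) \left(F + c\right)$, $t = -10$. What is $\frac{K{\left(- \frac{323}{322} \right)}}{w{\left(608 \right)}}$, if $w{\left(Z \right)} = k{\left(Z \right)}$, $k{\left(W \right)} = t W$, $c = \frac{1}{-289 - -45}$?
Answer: $- \frac{672639}{2023911680} \approx -0.00033235$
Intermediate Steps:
$c = - \frac{1}{244}$ ($c = \frac{1}{-289 + \left(-283 + 328\right)} = \frac{1}{-289 + 45} = \frac{1}{-244} = - \frac{1}{244} \approx -0.0040984$)
$k{\left(W \right)} = - 10 W$
$w{\left(Z \right)} = - 10 Z$
$K{\left(F \right)} = 2 F \left(- \frac{1}{244} + F\right)$ ($K{\left(F \right)} = \left(F + F\right) \left(F - \frac{1}{244}\right) = 2 F \left(- \frac{1}{244} + F\right)$)
$\frac{K{\left(- \frac{323}{322} \right)}}{w{\left(608 \right)}} = \frac{\frac{1}{122} \left(- \frac{323}{322}\right) \left(-1 + 244 \left(- \frac{323}{322}\right)\right)}{\left(-10\right) 608} = \frac{\frac{1}{122} \left(\left(-323\right) \frac{1}{322}\right) \left(-1 + 244 \left(\left(-323\right) \frac{1}{322}\right)\right)}{-6080} = \frac{1}{122} \left(- \frac{323}{322}\right) \left(-1 + 244 \left(- \frac{323}{322}\right)\right) \left(- \frac{1}{6080}\right) = \frac{1}{122} \left(- \frac{323}{322}\right) \left(-1 - \frac{39406}{161}\right) \left(- \frac{1}{6080}\right) = \frac{1}{122} \left(- \frac{323}{322}\right) \left(- \frac{39567}{161}\right) \left(- \frac{1}{6080}\right) = \frac{12780141}{6324724} \left(- \frac{1}{6080}\right) = - \frac{672639}{2023911680}$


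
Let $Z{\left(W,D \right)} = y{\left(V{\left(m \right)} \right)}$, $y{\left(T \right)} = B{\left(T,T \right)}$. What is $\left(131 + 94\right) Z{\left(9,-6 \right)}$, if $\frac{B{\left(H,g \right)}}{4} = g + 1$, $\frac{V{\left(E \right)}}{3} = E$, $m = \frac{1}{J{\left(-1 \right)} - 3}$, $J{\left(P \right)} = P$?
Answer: $225$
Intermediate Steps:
$m = - \frac{1}{4}$ ($m = \frac{1}{-1 - 3} = \frac{1}{-4} = - \frac{1}{4} \approx -0.25$)
$V{\left(E \right)} = 3 E$
$B{\left(H,g \right)} = 4 + 4 g$ ($B{\left(H,g \right)} = 4 \left(g + 1\right) = 4 \left(1 + g\right) = 4 + 4 g$)
$y{\left(T \right)} = 4 + 4 T$
$Z{\left(W,D \right)} = 1$ ($Z{\left(W,D \right)} = 4 + 4 \cdot 3 \left(- \frac{1}{4}\right) = 4 + 4 \left(- \frac{3}{4}\right) = 4 - 3 = 1$)
$\left(131 + 94\right) Z{\left(9,-6 \right)} = \left(131 + 94\right) 1 = 225 \cdot 1 = 225$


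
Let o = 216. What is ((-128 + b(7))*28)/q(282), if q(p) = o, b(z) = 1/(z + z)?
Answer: -199/12 ≈ -16.583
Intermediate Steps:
b(z) = 1/(2*z)
q(p) = 216
((-128 + b(7))*28)/q(282) = ((-128 + (½)/7)*28)/216 = ((-128 + (½)*(⅐))*28)*(1/216) = ((-128 + 1/14)*28)*(1/216) = -1791/14*28*(1/216) = -3582*1/216 = -199/12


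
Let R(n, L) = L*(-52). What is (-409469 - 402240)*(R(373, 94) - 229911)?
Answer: 190588461491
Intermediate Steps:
R(n, L) = -52*L
(-409469 - 402240)*(R(373, 94) - 229911) = (-409469 - 402240)*(-52*94 - 229911) = -811709*(-4888 - 229911) = -811709*(-234799) = 190588461491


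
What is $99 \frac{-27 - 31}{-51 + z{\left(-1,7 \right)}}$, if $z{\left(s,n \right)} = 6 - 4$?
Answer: $\frac{5742}{49} \approx 117.18$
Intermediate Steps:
$z{\left(s,n \right)} = 2$
$99 \frac{-27 - 31}{-51 + z{\left(-1,7 \right)}} = 99 \frac{-27 - 31}{-51 + 2} = 99 \left(- \frac{58}{-49}\right) = 99 \left(\left(-58\right) \left(- \frac{1}{49}\right)\right) = 99 \cdot \frac{58}{49} = \frac{5742}{49}$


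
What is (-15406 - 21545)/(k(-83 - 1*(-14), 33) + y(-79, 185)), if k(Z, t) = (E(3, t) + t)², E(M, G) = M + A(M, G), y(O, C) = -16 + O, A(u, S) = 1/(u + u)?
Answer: -1330236/43669 ≈ -30.462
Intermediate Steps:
A(u, S) = 1/(2*u)
E(M, G) = M + 1/(2*M)
k(Z, t) = (19/6 + t)² (k(Z, t) = ((3 + (½)/3) + t)² = ((3 + (½)*(⅓)) + t)² = ((3 + ⅙) + t)² = (19/6 + t)²)
(-15406 - 21545)/(k(-83 - 1*(-14), 33) + y(-79, 185)) = (-15406 - 21545)/((19 + 6*33)²/36 + (-16 - 79)) = -36951/((19 + 198)²/36 - 95) = -36951/((1/36)*217² - 95) = -36951/((1/36)*47089 - 95) = -36951/(47089/36 - 95) = -36951/43669/36 = -36951*36/43669 = -1330236/43669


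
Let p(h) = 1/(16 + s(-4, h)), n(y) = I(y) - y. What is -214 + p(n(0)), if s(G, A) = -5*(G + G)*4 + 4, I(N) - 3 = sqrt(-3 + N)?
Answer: -38519/180 ≈ -213.99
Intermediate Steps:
I(N) = 3 + sqrt(-3 + N)
s(G, A) = 4 - 40*G (s(G, A) = -10*G*4 + 4 = -40*G + 4 = 4 - 40*G)
n(y) = 3 + sqrt(-3 + y) - y (n(y) = (3 + sqrt(-3 + y)) - y = 3 + sqrt(-3 + y) - y)
p(h) = 1/180 (p(h) = 1/(16 + (4 - 40*(-4))) = 1/(16 + (4 + 160)) = 1/(16 + 164) = 1/180)
-214 + p(n(0)) = -214 + 1/180 = -38519/180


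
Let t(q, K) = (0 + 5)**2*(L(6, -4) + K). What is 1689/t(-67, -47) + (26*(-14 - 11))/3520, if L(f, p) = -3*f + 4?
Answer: -693653/536800 ≈ -1.2922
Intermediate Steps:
L(f, p) = 4 - 3*f
t(q, K) = -350 + 25*K (t(q, K) = (0 + 5)**2*((4 - 3*6) + K) = 5**2*((4 - 18) + K) = 25*(-14 + K) = -350 + 25*K)
1689/t(-67, -47) + (26*(-14 - 11))/3520 = 1689/(-350 + 25*(-47)) + (26*(-14 - 11))/3520 = 1689/(-350 - 1175) + (26*(-25))*(1/3520) = 1689/(-1525) - 650*1/3520 = 1689*(-1/1525) - 65/352 = -1689/1525 - 65/352 = -693653/536800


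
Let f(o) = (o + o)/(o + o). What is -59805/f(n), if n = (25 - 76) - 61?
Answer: -59805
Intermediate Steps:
n = -112 (n = -51 - 61 = -112)
f(o) = 1 (f(o) = (2*o)/((2*o)) = (2*o)*(1/(2*o)) = 1)
-59805/f(n) = -59805/1 = -59805*1 = -59805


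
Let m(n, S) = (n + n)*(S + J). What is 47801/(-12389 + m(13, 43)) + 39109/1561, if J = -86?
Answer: 4984922/231697 ≈ 21.515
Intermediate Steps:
m(n, S) = 2*n*(-86 + S) (m(n, S) = (n + n)*(S - 86) = (2*n)*(-86 + S) = 2*n*(-86 + S))
47801/(-12389 + m(13, 43)) + 39109/1561 = 47801/(-12389 + 2*13*(-86 + 43)) + 39109/1561 = 47801/(-12389 + 2*13*(-43)) + 39109*(1/1561) = 47801/(-12389 - 1118) + 5587/223 = 47801/(-13507) + 5587/223 = 47801*(-1/13507) + 5587/223 = -3677/1039 + 5587/223 = 4984922/231697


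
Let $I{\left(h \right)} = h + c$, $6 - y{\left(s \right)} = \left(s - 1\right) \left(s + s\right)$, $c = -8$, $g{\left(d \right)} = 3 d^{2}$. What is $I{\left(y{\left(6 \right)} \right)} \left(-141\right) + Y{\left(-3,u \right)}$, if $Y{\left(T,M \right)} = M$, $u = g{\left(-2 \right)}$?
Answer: $8754$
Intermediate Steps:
$u = 12$ ($u = 3 \left(-2\right)^{2} = 3 \cdot 4 = 12$)
$y{\left(s \right)} = 6 - 2 s \left(-1 + s\right)$ ($y{\left(s \right)} = 6 - \left(s - 1\right) \left(s + s\right) = 6 - \left(-1 + s\right) 2 s = 6 - 2 s \left(-1 + s\right)$)
$I{\left(h \right)} = -8 + h$ ($I{\left(h \right)} = h - 8 = -8 + h$)
$I{\left(y{\left(6 \right)} \right)} \left(-141\right) + Y{\left(-3,u \right)} = \left(-8 + \left(6 - 2 \cdot 6^{2} + 2 \cdot 6\right)\right) \left(-141\right) + 12 = \left(-8 + \left(6 - 72 + 12\right)\right) \left(-141\right) + 12 = \left(-8 - 54\right) \left(-141\right) + 12 = \left(-62\right) \left(-141\right) + 12 = 8742 + 12 = 8754$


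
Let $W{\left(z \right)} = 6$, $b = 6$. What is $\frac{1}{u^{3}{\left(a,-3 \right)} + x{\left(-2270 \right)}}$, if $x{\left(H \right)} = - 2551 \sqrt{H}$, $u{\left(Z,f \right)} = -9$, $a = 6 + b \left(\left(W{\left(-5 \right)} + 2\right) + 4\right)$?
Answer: $\frac{i}{- 729 i + 2551 \sqrt{2270}} \approx -4.9347 \cdot 10^{-8} + 8.2274 \cdot 10^{-6} i$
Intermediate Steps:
$a = 78$ ($a = 6 + 6 \left(\left(6 + 2\right) + 4\right) = 6 + 6 \left(8 + 4\right) = 6 + 6 \cdot 12 = 6 + 72 = 78$)
$\frac{1}{u^{3}{\left(a,-3 \right)} + x{\left(-2270 \right)}} = \frac{1}{\left(-9\right)^{3} - 2551 \sqrt{-2270}} = \frac{1}{-729 - 2551 i \sqrt{2270}}$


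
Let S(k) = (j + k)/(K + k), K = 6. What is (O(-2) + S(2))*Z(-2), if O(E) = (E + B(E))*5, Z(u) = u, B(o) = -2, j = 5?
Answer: 153/4 ≈ 38.250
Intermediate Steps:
O(E) = -10 + 5*E (O(E) = (E - 2)*5 = (-2 + E)*5 = -10 + 5*E)
S(k) = (5 + k)/(6 + k)
(O(-2) + S(2))*Z(-2) = ((-10 + 5*(-2)) + (5 + 2)/(6 + 2))*(-2) = ((-10 - 10) + 7/8)*(-2) = (-20 + (⅛)*7)*(-2) = (-20 + 7/8)*(-2) = -153/8*(-2) = 153/4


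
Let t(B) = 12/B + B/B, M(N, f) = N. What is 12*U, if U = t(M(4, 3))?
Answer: 48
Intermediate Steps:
t(B) = 1 + 12/B (t(B) = 12/B + 1 = 1 + 12/B)
U = 4 (U = (12 + 4)/4 = (¼)*16 = 4)
12*U = 12*4 = 48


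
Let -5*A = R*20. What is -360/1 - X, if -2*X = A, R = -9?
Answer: -342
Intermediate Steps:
A = 36 (A = -(-9)*20/5 = -⅕*(-180) = 36)
X = -18 (X = -½*36 = -18)
-360/1 - X = -360/1 - 1*(-18) = -360*1 + 18 = -360 + 18 = -342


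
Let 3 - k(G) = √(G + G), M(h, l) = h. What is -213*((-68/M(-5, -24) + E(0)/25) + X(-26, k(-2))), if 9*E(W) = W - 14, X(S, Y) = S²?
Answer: -11015366/75 ≈ -1.4687e+5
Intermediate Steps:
k(G) = 3 - √2*√G (k(G) = 3 - √(G + G) = 3 - √(2*G) = 3 - √2*√G)
E(W) = -14/9 + W/9 (E(W) = (W - 14)/9 = (-14 + W)/9 = -14/9 + W/9)
-213*((-68/M(-5, -24) + E(0)/25) + X(-26, k(-2))) = -213*((-68/(-5) + (-14/9 + (⅑)*0)/25) + (-26)²) = -213*((-68*(-⅕) + (-14/9 + 0)*(1/25)) + 676) = -213*((68/5 - 14/9*1/25) + 676) = -213*((68/5 - 14/225) + 676) = -213*(3046/225 + 676) = -213*155146/225 = -11015366/75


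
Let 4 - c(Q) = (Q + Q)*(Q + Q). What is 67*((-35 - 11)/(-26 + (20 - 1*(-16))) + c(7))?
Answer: -65861/5 ≈ -13172.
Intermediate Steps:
c(Q) = 4 - 4*Q² (c(Q) = 4 - (Q + Q)*(Q + Q) = 4 - 2*Q*2*Q = 4 - 4*Q²)
67*((-35 - 11)/(-26 + (20 - 1*(-16))) + c(7)) = 67*((-35 - 11)/(-26 + (20 - 1*(-16))) + (4 - 4*7²)) = 67*(-46/(-26 + (20 + 16)) + (4 - 4*49)) = 67*(-46/(-26 + 36) + (4 - 196)) = 67*(-46/10 - 192) = 67*(-46*⅒ - 192) = 67*(-23/5 - 192) = 67*(-983/5) = -65861/5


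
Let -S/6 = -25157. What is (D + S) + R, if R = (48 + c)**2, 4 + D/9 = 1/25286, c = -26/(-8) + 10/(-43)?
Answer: 57416967478875/374030512 ≈ 1.5351e+5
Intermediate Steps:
c = 519/172 (c = -26*(-1/8) + 10*(-1/43) = 13/4 - 10/43 = 519/172 ≈ 3.0174)
S = 150942 (S = -6*(-25157) = 150942)
D = -910287/25286 (D = -36 + 9/25286 = -910287/25286 ≈ -36.000)
R = 77000625/29584 (R = (48 + 519/172)**2 = (8775/172)**2 = 77000625/29584 ≈ 2602.8)
(D + S) + R = (-910287/25286 + 150942) + 77000625/29584 = 3815809125/25286 + 77000625/29584 = 57416967478875/374030512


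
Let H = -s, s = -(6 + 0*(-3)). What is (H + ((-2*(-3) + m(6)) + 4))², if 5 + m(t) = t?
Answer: 289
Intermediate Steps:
m(t) = -5 + t
s = -6 (s = -(6 + 0) = -1*6 = -6)
H = 6 (H = -1*(-6) = 6)
(H + ((-2*(-3) + m(6)) + 4))² = (6 + ((-2*(-3) + (-5 + 6)) + 4))² = (6 + ((6 + 1) + 4))² = (6 + (7 + 4))² = (6 + 11)² = 17² = 289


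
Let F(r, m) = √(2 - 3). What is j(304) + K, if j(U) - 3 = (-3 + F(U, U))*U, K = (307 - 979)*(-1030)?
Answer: 691251 + 304*I ≈ 6.9125e+5 + 304.0*I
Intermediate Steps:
K = 692160 (K = -672*(-1030) = 692160)
F(r, m) = I (F(r, m) = √(-1) = I)
j(U) = 3 + U*(-3 + I) (j(U) = 3 + (-3 + I)*U = 3 + U*(-3 + I))
j(304) + K = (3 + 304*(-3 + I)) + 692160 = (3 + (-912 + 304*I)) + 692160 = (-909 + 304*I) + 692160 = 691251 + 304*I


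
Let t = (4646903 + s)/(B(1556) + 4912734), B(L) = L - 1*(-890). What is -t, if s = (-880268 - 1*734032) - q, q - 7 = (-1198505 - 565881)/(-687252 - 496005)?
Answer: -1794169340393/2907960570630 ≈ -0.61699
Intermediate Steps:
q = 10047185/1183257 (q = 7 + (-1198505 - 565881)/(-687252 - 496005) = 7 - 1764386/(-1183257) = 7 - 1764386*(-1/1183257) = 7 + 1764386/1183257 = 10047185/1183257 ≈ 8.4911)
B(L) = 890 + L (B(L) = L + 890 = 890 + L)
s = -1910141822285/1183257 (s = (-880268 - 1*734032) - 1*10047185/1183257 = (-880268 - 734032) - 10047185/1183257 = -1614300 - 10047185/1183257 = -1910141822285/1183257 ≈ -1.6143e+6)
t = 1794169340393/2907960570630 (t = (4646903 - 1910141822285/1183257)/((890 + 1556) + 4912734) = 3588338680786/(1183257*(2446 + 4912734)) = (3588338680786/1183257)/4915180 = (3588338680786/1183257)*(1/4915180) = 1794169340393/2907960570630 ≈ 0.61699)
-t = -1*1794169340393/2907960570630 = -1794169340393/2907960570630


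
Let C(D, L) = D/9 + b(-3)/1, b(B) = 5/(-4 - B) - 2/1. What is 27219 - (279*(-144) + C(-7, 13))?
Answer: 606625/9 ≈ 67403.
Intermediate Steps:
b(B) = -2 + 5/(-4 - B) (b(B) = 5/(-4 - B) - 2*1 = 5/(-4 - B) - 2 = -2 + 5/(-4 - B))
C(D, L) = -7 + D/9 (C(D, L) = D/9 + ((-13 - 2*(-3))/(4 - 3))/1 = D*(⅑) + ((-13 + 6)/1)*1 = D/9 + (1*(-7))*1 = D/9 - 7*1 = D/9 - 7 = -7 + D/9)
27219 - (279*(-144) + C(-7, 13)) = 27219 - (279*(-144) + (-7 + (⅑)*(-7))) = 27219 - (-40176 + (-7 - 7/9)) = 27219 - (-40176 - 70/9) = 27219 - 1*(-361654/9) = 27219 + 361654/9 = 606625/9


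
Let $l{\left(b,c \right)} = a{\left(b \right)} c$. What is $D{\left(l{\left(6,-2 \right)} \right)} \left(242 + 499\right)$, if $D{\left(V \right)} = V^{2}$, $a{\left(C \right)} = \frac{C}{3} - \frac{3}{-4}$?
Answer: $\frac{89661}{4} \approx 22415.0$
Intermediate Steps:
$a{\left(C \right)} = \frac{3}{4} + \frac{C}{3}$ ($a{\left(C \right)} = C \frac{1}{3} - - \frac{3}{4} = \frac{C}{3} + \frac{3}{4} = \frac{3}{4} + \frac{C}{3}$)
$l{\left(b,c \right)} = c \left(\frac{3}{4} + \frac{b}{3}\right)$ ($l{\left(b,c \right)} = \left(\frac{3}{4} + \frac{b}{3}\right) c = c \left(\frac{3}{4} + \frac{b}{3}\right)$)
$D{\left(l{\left(6,-2 \right)} \right)} \left(242 + 499\right) = \left(\frac{1}{12} \left(-2\right) \left(9 + 4 \cdot 6\right)\right)^{2} \left(242 + 499\right) = \left(\frac{1}{12} \left(-2\right) \left(9 + 24\right)\right)^{2} \cdot 741 = \left(\frac{1}{12} \left(-2\right) 33\right)^{2} \cdot 741 = \left(- \frac{11}{2}\right)^{2} \cdot 741 = \frac{121}{4} \cdot 741 = \frac{89661}{4}$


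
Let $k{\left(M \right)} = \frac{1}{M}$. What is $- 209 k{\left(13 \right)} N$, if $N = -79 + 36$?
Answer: $\frac{8987}{13} \approx 691.31$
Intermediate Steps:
$N = -43$
$- 209 k{\left(13 \right)} N = - \frac{209}{13} \left(-43\right) = \left(-209\right) \frac{1}{13} \left(-43\right) = \left(- \frac{209}{13}\right) \left(-43\right) = \frac{8987}{13}$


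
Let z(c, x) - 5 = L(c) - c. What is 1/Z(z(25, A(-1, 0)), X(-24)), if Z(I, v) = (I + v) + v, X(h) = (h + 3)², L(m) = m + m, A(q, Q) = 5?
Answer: 1/912 ≈ 0.0010965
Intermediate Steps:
L(m) = 2*m
z(c, x) = 5 + c (z(c, x) = 5 + (2*c - c) = 5 + c)
X(h) = (3 + h)²
Z(I, v) = I + 2*v
1/Z(z(25, A(-1, 0)), X(-24)) = 1/((5 + 25) + 2*(3 - 24)²) = 1/(30 + 2*(-21)²) = 1/(30 + 2*441) = 1/(30 + 882) = 1/912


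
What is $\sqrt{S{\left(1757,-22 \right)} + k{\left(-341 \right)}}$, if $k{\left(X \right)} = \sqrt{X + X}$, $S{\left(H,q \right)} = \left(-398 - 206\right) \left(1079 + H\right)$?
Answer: $\sqrt{-1712944 + i \sqrt{682}} \approx 0.01 + 1308.8 i$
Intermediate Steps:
$S{\left(H,q \right)} = -651716 - 604 H$ ($S{\left(H,q \right)} = - 604 \left(1079 + H\right) = -651716 - 604 H$)
$k{\left(X \right)} = \sqrt{2} \sqrt{X}$ ($k{\left(X \right)} = \sqrt{2 X} = \sqrt{2} \sqrt{X}$)
$\sqrt{S{\left(1757,-22 \right)} + k{\left(-341 \right)}} = \sqrt{\left(-651716 - 1061228\right) + \sqrt{2} \sqrt{-341}} = \sqrt{\left(-651716 - 1061228\right) + \sqrt{2} i \sqrt{341}} = \sqrt{-1712944 + i \sqrt{682}}$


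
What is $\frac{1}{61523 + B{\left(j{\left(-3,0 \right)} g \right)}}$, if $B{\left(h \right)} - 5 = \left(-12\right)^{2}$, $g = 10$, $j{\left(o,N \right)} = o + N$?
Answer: $\frac{1}{61672} \approx 1.6215 \cdot 10^{-5}$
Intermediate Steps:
$j{\left(o,N \right)} = N + o$
$B{\left(h \right)} = 149$ ($B{\left(h \right)} = 5 + \left(-12\right)^{2} = 5 + 144 = 149$)
$\frac{1}{61523 + B{\left(j{\left(-3,0 \right)} g \right)}} = \frac{1}{61523 + 149} = \frac{1}{61672}$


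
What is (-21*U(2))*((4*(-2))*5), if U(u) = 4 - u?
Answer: 1680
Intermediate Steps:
(-21*U(2))*((4*(-2))*5) = (-21*(4 - 1*2))*((4*(-2))*5) = (-21*(4 - 2))*(-8*5) = -21*2*(-40) = -42*(-40) = 1680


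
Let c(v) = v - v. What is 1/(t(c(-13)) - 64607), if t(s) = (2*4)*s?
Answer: -1/64607 ≈ -1.5478e-5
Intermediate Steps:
c(v) = 0
t(s) = 8*s
1/(t(c(-13)) - 64607) = 1/(8*0 - 64607) = 1/(0 - 64607) = 1/(-64607) = -1/64607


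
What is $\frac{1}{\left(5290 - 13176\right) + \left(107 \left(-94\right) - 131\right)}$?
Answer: $- \frac{1}{18075} \approx -5.5325 \cdot 10^{-5}$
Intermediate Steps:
$\frac{1}{\left(5290 - 13176\right) + \left(107 \left(-94\right) - 131\right)} = \frac{1}{\left(5290 - 13176\right) - 10189} = \frac{1}{-7886 - 10189} = \frac{1}{-18075} = - \frac{1}{18075}$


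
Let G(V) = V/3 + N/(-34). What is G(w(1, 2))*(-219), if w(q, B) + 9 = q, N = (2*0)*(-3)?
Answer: 584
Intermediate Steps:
N = 0 (N = 0*(-3) = 0)
w(q, B) = -9 + q
G(V) = V/3 (G(V) = V/3 + 0/(-34) = V*(1/3) + 0*(-1/34) = V/3 + 0 = V/3)
G(w(1, 2))*(-219) = ((-9 + 1)/3)*(-219) = ((1/3)*(-8))*(-219) = -8/3*(-219) = 584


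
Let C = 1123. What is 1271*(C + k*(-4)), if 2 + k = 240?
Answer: 217341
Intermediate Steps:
k = 238 (k = -2 + 240 = 238)
1271*(C + k*(-4)) = 1271*(1123 + 238*(-4)) = 1271*(1123 - 952) = 1271*171 = 217341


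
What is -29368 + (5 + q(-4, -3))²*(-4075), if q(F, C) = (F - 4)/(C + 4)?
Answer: -66043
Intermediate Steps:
q(F, C) = (-4 + F)/(4 + C)
-29368 + (5 + q(-4, -3))²*(-4075) = -29368 + (5 + (-4 - 4)/(4 - 3))²*(-4075) = -29368 + (5 - 8/1)²*(-4075) = -29368 + (5 + 1*(-8))²*(-4075) = -29368 + (5 - 8)²*(-4075) = -29368 + (-3)²*(-4075) = -29368 + 9*(-4075) = -29368 - 36675 = -66043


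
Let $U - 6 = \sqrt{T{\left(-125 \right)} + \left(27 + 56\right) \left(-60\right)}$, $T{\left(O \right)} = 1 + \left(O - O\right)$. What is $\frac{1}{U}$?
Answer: $\frac{6}{5015} - \frac{i \sqrt{4979}}{5015} \approx 0.0011964 - 0.01407 i$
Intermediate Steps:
$T{\left(O \right)} = 1$ ($T{\left(O \right)} = 1 + 0 = 1$)
$U = 6 + i \sqrt{4979}$ ($U = 6 + \sqrt{1 + \left(27 + 56\right) \left(-60\right)} = 6 + \sqrt{1 + 83 \left(-60\right)} = 6 + \sqrt{1 - 4980} = 6 + \sqrt{-4979} = 6 + i \sqrt{4979} \approx 6.0 + 70.562 i$)
$\frac{1}{U} = \frac{1}{6 + i \sqrt{4979}}$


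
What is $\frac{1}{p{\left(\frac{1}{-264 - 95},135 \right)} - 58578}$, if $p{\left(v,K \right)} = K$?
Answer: $- \frac{1}{58443} \approx -1.7111 \cdot 10^{-5}$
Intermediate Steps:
$\frac{1}{p{\left(\frac{1}{-264 - 95},135 \right)} - 58578} = \frac{1}{135 - 58578} = \frac{1}{-58443} = - \frac{1}{58443}$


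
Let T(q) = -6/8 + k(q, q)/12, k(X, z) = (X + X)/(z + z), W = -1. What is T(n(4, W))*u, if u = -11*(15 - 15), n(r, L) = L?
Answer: 0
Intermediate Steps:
u = 0 (u = -11*0 = 0)
k(X, z) = X/z (k(X, z) = (2*X)/((2*z)) = (2*X)*(1/(2*z)) = X/z)
T(q) = -⅔ (T(q) = -6/8 + (q/q)/12 = -6*⅛ + 1*(1/12) = -¾ + 1/12 = -⅔)
T(n(4, W))*u = -⅔*0 = 0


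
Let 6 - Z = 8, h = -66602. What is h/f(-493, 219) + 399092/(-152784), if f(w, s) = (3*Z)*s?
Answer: 44682005/929436 ≈ 48.074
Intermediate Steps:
Z = -2 (Z = 6 - 1*8 = 6 - 8 = -2)
f(w, s) = -6*s (f(w, s) = (3*(-2))*s = -6*s)
h/f(-493, 219) + 399092/(-152784) = -66602/((-6*219)) + 399092/(-152784) = -66602/(-1314) + 399092*(-1/152784) = -66602*(-1/1314) - 99773/38196 = 33301/657 - 99773/38196 = 44682005/929436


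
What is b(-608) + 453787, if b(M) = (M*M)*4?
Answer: 1932443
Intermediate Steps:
b(M) = 4*M² (b(M) = M²*4 = 4*M²)
b(-608) + 453787 = 4*(-608)² + 453787 = 4*369664 + 453787 = 1478656 + 453787 = 1932443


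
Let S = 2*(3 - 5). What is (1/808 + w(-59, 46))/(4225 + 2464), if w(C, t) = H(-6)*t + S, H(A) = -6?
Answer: -226239/5404712 ≈ -0.041860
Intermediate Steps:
S = -4 (S = 2*(-2) = -4)
w(C, t) = -4 - 6*t (w(C, t) = -6*t - 4 = -4 - 6*t)
(1/808 + w(-59, 46))/(4225 + 2464) = (1/808 + (-4 - 6*46))/(4225 + 2464) = (1/808 + (-4 - 276))/6689 = (1/808 - 280)*(1/6689) = -226239/808*1/6689 = -226239/5404712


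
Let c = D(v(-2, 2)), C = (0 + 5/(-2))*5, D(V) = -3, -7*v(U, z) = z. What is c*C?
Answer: 75/2 ≈ 37.500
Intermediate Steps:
v(U, z) = -z/7
C = -25/2 (C = (0 + 5*(-1/2))*5 = (0 - 5/2)*5 = -5/2*5 = -25/2 ≈ -12.500)
c = -3
c*C = -3*(-25/2) = 75/2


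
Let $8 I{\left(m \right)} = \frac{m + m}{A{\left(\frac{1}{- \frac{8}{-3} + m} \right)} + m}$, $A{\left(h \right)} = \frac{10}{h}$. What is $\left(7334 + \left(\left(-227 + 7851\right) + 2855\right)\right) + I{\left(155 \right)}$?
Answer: $\frac{74030921}{4156} \approx 17813.0$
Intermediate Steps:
$I{\left(m \right)} = \frac{m}{4 \left(\frac{80}{3} + 11 m\right)}$ ($I{\left(m \right)} = \frac{\left(m + m\right) \frac{1}{\frac{10}{\frac{1}{- \frac{8}{-3} + m}} + m}}{8} = \frac{2 m \frac{1}{\frac{10}{\frac{1}{\left(-8\right) \left(- \frac{1}{3}\right) + m}} + m}}{8} = \frac{2 m \frac{1}{\frac{10}{\frac{1}{\frac{8}{3} + m}} + m}}{8} = \frac{2 m \frac{1}{10 \left(\frac{8}{3} + m\right) + m}}{8} = \frac{2 m \frac{1}{\left(\frac{80}{3} + 10 m\right) + m}}{8} = \frac{2 m \frac{1}{\frac{80}{3} + 11 m}}{8} = \frac{m}{4 \left(\frac{80}{3} + 11 m\right)}$)
$\left(7334 + \left(\left(-227 + 7851\right) + 2855\right)\right) + I{\left(155 \right)} = \left(7334 + \left(\left(-227 + 7851\right) + 2855\right)\right) + \frac{3}{4} \cdot 155 \frac{1}{80 + 33 \cdot 155} = \left(7334 + \left(7624 + 2855\right)\right) + \frac{3}{4} \cdot 155 \frac{1}{80 + 5115} = \left(7334 + 10479\right) + \frac{3}{4} \cdot 155 \cdot \frac{1}{5195} = 17813 + \frac{3}{4} \cdot 155 \cdot \frac{1}{5195} = 17813 + \frac{93}{4156} = \frac{74030921}{4156}$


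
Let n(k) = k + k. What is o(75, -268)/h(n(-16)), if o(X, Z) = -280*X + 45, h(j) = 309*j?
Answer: 6985/3296 ≈ 2.1192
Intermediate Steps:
n(k) = 2*k
o(X, Z) = 45 - 280*X
o(75, -268)/h(n(-16)) = (45 - 280*75)/((309*(2*(-16)))) = (45 - 21000)/((309*(-32))) = -20955/(-9888) = -20955*(-1/9888) = 6985/3296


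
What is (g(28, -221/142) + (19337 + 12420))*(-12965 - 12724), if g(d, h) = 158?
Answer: -819864435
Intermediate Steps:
(g(28, -221/142) + (19337 + 12420))*(-12965 - 12724) = (158 + (19337 + 12420))*(-12965 - 12724) = (158 + 31757)*(-25689) = 31915*(-25689) = -819864435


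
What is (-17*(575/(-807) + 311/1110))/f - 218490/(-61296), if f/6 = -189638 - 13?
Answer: 3093151430812987/867765818387160 ≈ 3.5645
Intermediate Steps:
f = -1137906 (f = 6*(-189638 - 13) = 6*(-189651) = -1137906)
(-17*(575/(-807) + 311/1110))/f - 218490/(-61296) = -17*(575/(-807) + 311/1110)/(-1137906) - 218490/(-61296) = -17*(575*(-1/807) + 311*(1/1110))*(-1/1137906) - 218490*(-1/61296) = -17*(-575/807 + 311/1110)*(-1/1137906) + 36415/10216 = -17*(-129091/298590)*(-1/1137906) + 36415/10216 = (2194547/298590)*(-1/1137906) + 36415/10216 = -2194547/339767352540 + 36415/10216 = 3093151430812987/867765818387160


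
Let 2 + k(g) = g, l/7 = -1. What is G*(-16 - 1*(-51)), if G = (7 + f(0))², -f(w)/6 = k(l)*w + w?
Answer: 1715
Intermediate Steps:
l = -7 (l = 7*(-1) = -7)
k(g) = -2 + g
f(w) = 48*w (f(w) = -6*((-2 - 7)*w + w) = -6*(-9*w + w) = -(-48)*w = 48*w)
G = 49 (G = (7 + 48*0)² = (7 + 0)² = 7² = 49)
G*(-16 - 1*(-51)) = 49*(-16 - 1*(-51)) = 49*(-16 + 51) = 49*35 = 1715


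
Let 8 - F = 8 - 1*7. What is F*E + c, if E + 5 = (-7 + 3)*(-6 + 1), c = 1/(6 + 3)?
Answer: 946/9 ≈ 105.11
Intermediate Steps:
F = 7 (F = 8 - (8 - 1*7) = 8 - (8 - 7) = 8 - 1*1 = 8 - 1 = 7)
c = ⅑ (c = 1/9 = ⅑ ≈ 0.11111)
E = 15 (E = -5 + (-7 + 3)*(-6 + 1) = -5 - 4*(-5) = -5 + 20 = 15)
F*E + c = 7*15 + ⅑ = 105 + ⅑ = 946/9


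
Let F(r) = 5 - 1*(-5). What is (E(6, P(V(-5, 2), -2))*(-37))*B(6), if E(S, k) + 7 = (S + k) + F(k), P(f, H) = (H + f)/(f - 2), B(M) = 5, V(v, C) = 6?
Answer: -1850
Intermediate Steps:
F(r) = 10 (F(r) = 5 + 5 = 10)
P(f, H) = (H + f)/(-2 + f)
E(S, k) = 3 + S + k (E(S, k) = -7 + ((S + k) + 10) = -7 + (10 + S + k) = 3 + S + k)
(E(6, P(V(-5, 2), -2))*(-37))*B(6) = ((3 + 6 + (-2 + 6)/(-2 + 6))*(-37))*5 = ((3 + 6 + 4/4)*(-37))*5 = ((3 + 6 + (¼)*4)*(-37))*5 = ((3 + 6 + 1)*(-37))*5 = (10*(-37))*5 = -370*5 = -1850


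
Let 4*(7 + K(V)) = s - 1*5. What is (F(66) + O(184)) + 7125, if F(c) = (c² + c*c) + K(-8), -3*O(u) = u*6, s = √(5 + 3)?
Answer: 61843/4 + √2/2 ≈ 15461.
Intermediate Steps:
s = 2*√2 (s = √8 = 2*√2 ≈ 2.8284)
K(V) = -33/4 + √2/2 (K(V) = -7 + (2*√2 - 1*5)/4 = -7 + (2*√2 - 5)/4 = -7 + (-5 + 2*√2)/4 = -7 + (-5/4 + √2/2) = -33/4 + √2/2)
O(u) = -2*u (O(u) = -u*6/3 = -2*u)
F(c) = -33/4 + √2/2 + 2*c² (F(c) = (c² + c*c) + (-33/4 + √2/2) = (c² + c²) + (-33/4 + √2/2) = 2*c² + (-33/4 + √2/2) = -33/4 + √2/2 + 2*c²)
(F(66) + O(184)) + 7125 = ((-33/4 + √2/2 + 2*66²) - 2*184) + 7125 = ((-33/4 + √2/2 + 2*4356) - 368) + 7125 = ((-33/4 + √2/2 + 8712) - 368) + 7125 = ((34815/4 + √2/2) - 368) + 7125 = (33343/4 + √2/2) + 7125 = 61843/4 + √2/2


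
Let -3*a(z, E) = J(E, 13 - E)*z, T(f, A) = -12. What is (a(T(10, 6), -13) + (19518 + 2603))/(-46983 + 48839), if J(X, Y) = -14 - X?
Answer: 22117/1856 ≈ 11.916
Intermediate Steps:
a(z, E) = -z*(-14 - E)/3 (a(z, E) = -(-14 - E)*z/3 = -z*(-14 - E)/3)
(a(T(10, 6), -13) + (19518 + 2603))/(-46983 + 48839) = ((1/3)*(-12)*(14 - 13) + (19518 + 2603))/(-46983 + 48839) = ((1/3)*(-12)*1 + 22121)/1856 = (-4 + 22121)*(1/1856) = 22117*(1/1856) = 22117/1856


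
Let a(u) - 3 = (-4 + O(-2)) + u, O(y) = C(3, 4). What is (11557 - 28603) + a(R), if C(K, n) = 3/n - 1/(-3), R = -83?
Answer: -205547/12 ≈ -17129.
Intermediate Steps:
C(K, n) = ⅓ + 3/n (C(K, n) = 3/n - 1*(-⅓) = 3/n + ⅓ = ⅓ + 3/n)
O(y) = 13/12 (O(y) = (⅓)*(9 + 4)/4 = (⅓)*(¼)*13 = 13/12)
a(u) = 1/12 + u (a(u) = 3 + ((-4 + 13/12) + u) = 3 + (-35/12 + u) = 1/12 + u)
(11557 - 28603) + a(R) = (11557 - 28603) + (1/12 - 83) = -17046 - 995/12 = -205547/12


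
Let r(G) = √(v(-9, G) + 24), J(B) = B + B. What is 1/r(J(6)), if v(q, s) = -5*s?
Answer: -I/6 ≈ -0.16667*I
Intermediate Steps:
J(B) = 2*B
r(G) = √(24 - 5*G) (r(G) = √(-5*G + 24) = √(24 - 5*G))
1/r(J(6)) = 1/(√(24 - 10*6)) = 1/(√(24 - 5*12)) = 1/(√(24 - 60)) = 1/(√(-36)) = 1/(6*I) = -I/6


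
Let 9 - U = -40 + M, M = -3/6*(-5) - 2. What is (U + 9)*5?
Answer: 575/2 ≈ 287.50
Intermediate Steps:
M = 1/2 (M = -3*1/6*(-5) - 2 = -1/2*(-5) - 2 = 5/2 - 2 = 1/2 ≈ 0.50000)
U = 97/2 (U = 9 - (-40 + 1/2) = 9 - 1*(-79/2) = 9 + 79/2 = 97/2 ≈ 48.500)
(U + 9)*5 = (97/2 + 9)*5 = (115/2)*5 = 575/2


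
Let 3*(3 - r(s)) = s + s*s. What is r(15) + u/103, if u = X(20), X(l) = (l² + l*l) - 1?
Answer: -7132/103 ≈ -69.243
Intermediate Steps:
X(l) = -1 + 2*l² (X(l) = (l² + l²) - 1 = 2*l² - 1 = -1 + 2*l²)
u = 799 (u = -1 + 2*20² = -1 + 2*400 = -1 + 800 = 799)
r(s) = 3 - s/3 - s²/3 (r(s) = 3 - (s + s*s)/3 = 3 - (s + s²)/3 = 3 + (-s/3 - s²/3) = 3 - s/3 - s²/3)
r(15) + u/103 = (3 - ⅓*15 - ⅓*15²) + 799/103 = (3 - 5 - ⅓*225) + 799*(1/103) = (3 - 5 - 75) + 799/103 = -77 + 799/103 = -7132/103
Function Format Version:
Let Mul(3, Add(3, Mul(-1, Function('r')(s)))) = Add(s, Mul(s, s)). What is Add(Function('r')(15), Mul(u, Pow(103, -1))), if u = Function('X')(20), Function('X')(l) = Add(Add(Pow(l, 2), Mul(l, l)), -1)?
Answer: Rational(-7132, 103) ≈ -69.243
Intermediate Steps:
Function('X')(l) = Add(-1, Mul(2, Pow(l, 2))) (Function('X')(l) = Add(Add(Pow(l, 2), Pow(l, 2)), -1) = Add(Mul(2, Pow(l, 2)), -1) = Add(-1, Mul(2, Pow(l, 2))))
u = 799 (u = Add(-1, Mul(2, Pow(20, 2))) = Add(-1, Mul(2, 400)) = Add(-1, 800) = 799)
Function('r')(s) = Add(3, Mul(Rational(-1, 3), s), Mul(Rational(-1, 3), Pow(s, 2))) (Function('r')(s) = Add(3, Mul(Rational(-1, 3), Add(s, Mul(s, s)))) = Add(3, Mul(Rational(-1, 3), Add(s, Pow(s, 2)))) = Add(3, Add(Mul(Rational(-1, 3), s), Mul(Rational(-1, 3), Pow(s, 2)))) = Add(3, Mul(Rational(-1, 3), s), Mul(Rational(-1, 3), Pow(s, 2))))
Add(Function('r')(15), Mul(u, Pow(103, -1))) = Add(Add(3, Mul(Rational(-1, 3), 15), Mul(Rational(-1, 3), Pow(15, 2))), Mul(799, Pow(103, -1))) = Add(Add(3, -5, Mul(Rational(-1, 3), 225)), Mul(799, Rational(1, 103))) = Add(Add(3, -5, -75), Rational(799, 103)) = Add(-77, Rational(799, 103)) = Rational(-7132, 103)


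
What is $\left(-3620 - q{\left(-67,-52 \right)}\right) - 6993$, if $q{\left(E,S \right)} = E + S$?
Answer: $-10494$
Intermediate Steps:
$\left(-3620 - q{\left(-67,-52 \right)}\right) - 6993 = \left(-3620 - \left(-67 - 52\right)\right) - 6993 = \left(-3620 - -119\right) - 6993 = \left(-3620 + 119\right) - 6993 = -3501 - 6993 = -10494$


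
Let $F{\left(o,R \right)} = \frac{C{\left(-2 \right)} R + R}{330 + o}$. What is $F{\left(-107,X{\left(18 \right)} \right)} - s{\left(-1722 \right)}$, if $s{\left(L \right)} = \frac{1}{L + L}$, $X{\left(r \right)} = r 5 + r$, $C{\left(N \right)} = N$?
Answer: $- \frac{371729}{768012} \approx -0.48401$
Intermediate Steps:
$X{\left(r \right)} = 6 r$ ($X{\left(r \right)} = 5 r + r = 6 r$)
$s{\left(L \right)} = \frac{1}{2 L}$
$F{\left(o,R \right)} = - \frac{R}{330 + o}$ ($F{\left(o,R \right)} = \frac{- 2 R + R}{330 + o} = \frac{\left(-1\right) R}{330 + o} = - \frac{R}{330 + o}$)
$F{\left(-107,X{\left(18 \right)} \right)} - s{\left(-1722 \right)} = - \frac{6 \cdot 18}{330 - 107} - \frac{1}{2 \left(-1722\right)} = \left(-1\right) 108 \cdot \frac{1}{223} - \frac{1}{2} \left(- \frac{1}{1722}\right) = \left(-1\right) 108 \cdot \frac{1}{223} - - \frac{1}{3444} = - \frac{108}{223} + \frac{1}{3444} = - \frac{371729}{768012}$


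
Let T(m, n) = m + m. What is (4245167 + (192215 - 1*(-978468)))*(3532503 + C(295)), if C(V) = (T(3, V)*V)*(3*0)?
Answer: 19131506372550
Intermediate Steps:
T(m, n) = 2*m
C(V) = 0 (C(V) = ((2*3)*V)*(3*0) = (6*V)*0 = 0)
(4245167 + (192215 - 1*(-978468)))*(3532503 + C(295)) = (4245167 + (192215 - 1*(-978468)))*(3532503 + 0) = (4245167 + (192215 + 978468))*3532503 = (4245167 + 1170683)*3532503 = 5415850*3532503 = 19131506372550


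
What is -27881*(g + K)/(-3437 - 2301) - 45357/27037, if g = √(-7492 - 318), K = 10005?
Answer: 396931305501/8165174 + 27881*I*√7810/5738 ≈ 48613.0 + 429.41*I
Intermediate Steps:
g = I*√7810 (g = √(-7810) = I*√7810 ≈ 88.374*I)
-27881*(g + K)/(-3437 - 2301) - 45357/27037 = -27881*(I*√7810 + 10005)/(-3437 - 2301) - 45357/27037 = -(-278949405/5738 - 27881*I*√7810/5738) - 45357*1/27037 = -27881*(-10005/5738 - I*√7810/5738) - 45357/27037 = (278949405/5738 + 27881*I*√7810/5738) - 45357/27037 = 396931305501/8165174 + 27881*I*√7810/5738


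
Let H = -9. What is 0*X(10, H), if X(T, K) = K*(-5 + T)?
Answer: 0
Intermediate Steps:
0*X(10, H) = 0*(-9*(-5 + 10)) = 0*(-9*5) = 0*(-45) = 0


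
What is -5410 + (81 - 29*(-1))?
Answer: -5300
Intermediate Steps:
-5410 + (81 - 29*(-1)) = -5410 + (81 + 29) = -5410 + 110 = -5300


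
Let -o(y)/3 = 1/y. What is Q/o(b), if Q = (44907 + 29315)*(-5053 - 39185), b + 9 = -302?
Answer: -340382537332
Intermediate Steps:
b = -311 (b = -9 - 302 = -311)
o(y) = -3/y
Q = -3283432836 (Q = 74222*(-44238) = -3283432836)
Q/o(b) = -3283432836/((-3/(-311))) = -3283432836/((-3*(-1/311))) = -3283432836/3/311 = -3283432836*311/3 = -340382537332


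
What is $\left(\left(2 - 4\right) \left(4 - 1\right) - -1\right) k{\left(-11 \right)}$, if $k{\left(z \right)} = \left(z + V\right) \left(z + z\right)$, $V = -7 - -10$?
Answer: $-880$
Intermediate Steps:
$V = 3$ ($V = -7 + 10 = 3$)
$k{\left(z \right)} = 2 z \left(3 + z\right)$ ($k{\left(z \right)} = \left(z + 3\right) \left(z + z\right) = \left(3 + z\right) 2 z = 2 z \left(3 + z\right)$)
$\left(\left(2 - 4\right) \left(4 - 1\right) - -1\right) k{\left(-11 \right)} = \left(\left(2 - 4\right) \left(4 - 1\right) - -1\right) 2 \left(-11\right) \left(3 - 11\right) = \left(\left(-2\right) 3 + 1\right) 2 \left(-11\right) \left(-8\right) = \left(-6 + 1\right) 176 = \left(-5\right) 176 = -880$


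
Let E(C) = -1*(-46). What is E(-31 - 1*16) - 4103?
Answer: -4057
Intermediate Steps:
E(C) = 46
E(-31 - 1*16) - 4103 = 46 - 4103 = -4057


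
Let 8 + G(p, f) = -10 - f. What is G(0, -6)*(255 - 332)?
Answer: 924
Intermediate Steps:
G(p, f) = -18 - f (G(p, f) = -8 + (-10 - f) = -18 - f)
G(0, -6)*(255 - 332) = (-18 - 1*(-6))*(255 - 332) = (-18 + 6)*(-77) = -12*(-77) = 924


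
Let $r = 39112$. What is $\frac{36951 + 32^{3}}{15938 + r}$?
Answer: $\frac{69719}{55050} \approx 1.2665$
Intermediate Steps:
$\frac{36951 + 32^{3}}{15938 + r} = \frac{36951 + 32^{3}}{15938 + 39112} = \frac{36951 + 32768}{55050} = 69719 \cdot \frac{1}{55050} = \frac{69719}{55050}$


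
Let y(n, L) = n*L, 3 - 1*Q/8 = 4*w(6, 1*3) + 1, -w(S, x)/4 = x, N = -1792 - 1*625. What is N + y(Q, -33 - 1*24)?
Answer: -25217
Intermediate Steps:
N = -2417 (N = -1792 - 625 = -2417)
w(S, x) = -4*x
Q = 400 (Q = 24 - 8*(4*(-4*3) + 1) = 24 - 8*(4*(-12) + 1) = 24 - 8*(-48 + 1) = 24 - 8*(-47) = 24 + 376 = 400)
y(n, L) = L*n
N + y(Q, -33 - 1*24) = -2417 + (-33 - 1*24)*400 = -2417 + (-33 - 24)*400 = -2417 - 57*400 = -2417 - 22800 = -25217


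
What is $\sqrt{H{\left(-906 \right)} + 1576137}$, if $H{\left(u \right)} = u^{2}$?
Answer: $\sqrt{2396973} \approx 1548.2$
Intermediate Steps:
$\sqrt{H{\left(-906 \right)} + 1576137} = \sqrt{\left(-906\right)^{2} + 1576137} = \sqrt{820836 + 1576137} = \sqrt{2396973}$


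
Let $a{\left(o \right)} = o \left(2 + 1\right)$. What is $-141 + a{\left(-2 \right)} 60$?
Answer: $-501$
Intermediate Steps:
$a{\left(o \right)} = 3 o$ ($a{\left(o \right)} = o 3 = 3 o$)
$-141 + a{\left(-2 \right)} 60 = -141 + 3 \left(-2\right) 60 = -141 - 360 = -501$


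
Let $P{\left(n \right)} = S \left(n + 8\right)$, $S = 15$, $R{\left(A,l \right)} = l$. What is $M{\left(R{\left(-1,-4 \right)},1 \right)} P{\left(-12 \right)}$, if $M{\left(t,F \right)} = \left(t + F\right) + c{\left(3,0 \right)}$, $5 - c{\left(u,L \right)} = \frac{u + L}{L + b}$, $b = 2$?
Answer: $-30$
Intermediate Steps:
$c{\left(u,L \right)} = 5 - \frac{L + u}{2 + L}$ ($c{\left(u,L \right)} = 5 - \frac{u + L}{L + 2} = 5 - \frac{L + u}{2 + L}$)
$M{\left(t,F \right)} = \frac{7}{2} + F + t$ ($M{\left(t,F \right)} = \left(t + F\right) + \frac{10 - 3 + 4 \cdot 0}{2 + 0} = \left(F + t\right) + \frac{10 - 3 + 0}{2} = \left(F + t\right) + \frac{1}{2} \cdot 7 = \left(F + t\right) + \frac{7}{2} = \frac{7}{2} + F + t$)
$P{\left(n \right)} = 120 + 15 n$ ($P{\left(n \right)} = 15 \left(n + 8\right) = 15 \left(8 + n\right) = 120 + 15 n$)
$M{\left(R{\left(-1,-4 \right)},1 \right)} P{\left(-12 \right)} = \left(\frac{7}{2} + 1 - 4\right) \left(120 + 15 \left(-12\right)\right) = \frac{120 - 180}{2} = \frac{1}{2} \left(-60\right) = -30$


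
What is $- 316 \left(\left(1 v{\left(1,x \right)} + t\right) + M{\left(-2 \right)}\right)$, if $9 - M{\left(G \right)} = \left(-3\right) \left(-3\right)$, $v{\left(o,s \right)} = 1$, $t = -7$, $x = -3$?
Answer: $1896$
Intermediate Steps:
$M{\left(G \right)} = 0$ ($M{\left(G \right)} = 9 - \left(-3\right) \left(-3\right) = 9 - 9 = 0$)
$- 316 \left(\left(1 v{\left(1,x \right)} + t\right) + M{\left(-2 \right)}\right) = - 316 \left(\left(1 \cdot 1 - 7\right) + 0\right) = - 316 \left(\left(1 - 7\right) + 0\right) = - 316 \left(-6 + 0\right) = \left(-316\right) \left(-6\right) = 1896$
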